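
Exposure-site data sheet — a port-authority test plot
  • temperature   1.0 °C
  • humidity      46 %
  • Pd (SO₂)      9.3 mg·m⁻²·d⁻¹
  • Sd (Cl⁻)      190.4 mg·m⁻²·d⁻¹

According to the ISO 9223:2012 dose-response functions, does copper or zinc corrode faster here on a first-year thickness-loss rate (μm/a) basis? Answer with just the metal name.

zinc

copper: f(T) = +0.126·(T−10) [T≤10 °C] = -1.1340
  sulphur-dioxide contribution → 0.04595 μm/a
  chloride contribution → 0.2327 μm/a
  total first-year rate 0.2786 μm/a
zinc: f(T) = +0.038·(T−10) [T≤10 °C] = -0.3420
  sulphur-dioxide contribution → 0.2028 μm/a
  chloride contribution → 0.5485 μm/a
  total first-year rate 0.7514 μm/a
Ordering by μm/a: zinc (0.751) > copper (0.279)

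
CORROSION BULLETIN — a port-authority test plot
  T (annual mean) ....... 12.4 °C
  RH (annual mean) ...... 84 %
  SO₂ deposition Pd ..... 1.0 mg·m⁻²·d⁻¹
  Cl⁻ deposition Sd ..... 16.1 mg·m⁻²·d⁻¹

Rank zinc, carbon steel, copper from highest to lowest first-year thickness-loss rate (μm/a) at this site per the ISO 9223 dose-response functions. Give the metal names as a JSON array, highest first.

["carbon steel", "copper", "zinc"]

zinc: T>10 °C ⇒ hinge -0.071·(12.4−10) = -0.1704
  sulphur-dioxide contribution → 0.5184 μm/a
  chloride contribution → 0.4792 μm/a
  total first-year rate 0.9976 μm/a
carbon steel: T>10 °C ⇒ hinge -0.054·(12.4−10) = -0.1296
  sulphur-dioxide contribution → 8.343 μm/a
  chloride contribution → 15 μm/a
  ⇒ r_corr(carbon steel) = 23.34 μm/a
copper: f(T) = -0.080·(T−10) [T>10 °C] = -0.1920
  sulphur-dioxide contribution → 0.6212 μm/a
  chloride contribution → 0.8199 μm/a
  total first-year rate 1.441 μm/a
Ordering by μm/a: carbon steel (23.3) > copper (1.44) > zinc (0.998)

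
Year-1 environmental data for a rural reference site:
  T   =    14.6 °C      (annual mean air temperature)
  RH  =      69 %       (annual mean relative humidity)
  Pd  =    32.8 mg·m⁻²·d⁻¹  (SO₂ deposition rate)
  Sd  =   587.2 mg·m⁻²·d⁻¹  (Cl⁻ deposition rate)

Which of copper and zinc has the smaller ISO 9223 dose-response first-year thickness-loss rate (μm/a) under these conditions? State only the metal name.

copper

copper: f(T) = -0.080·(T−10) [T>10 °C] = -0.3680
  SO₂ term: 0.0053·32.8^0.26·exp(0.059·69-0.3680) = 0.5328
  Cl⁻ term: 0.01025·587.2^0.27·exp(0.036·69+0.049·14.6) = 1.405
  r_corr = 0.5328 + 1.405 = 1.938 μm/a
zinc: temperature factor f = -0.071·(4.6) = -0.3266
  Pd branch = 0.0129·Pd^0.44·e^(0.046·RH+f) = 1.033 μm/a
  Sd branch = 0.0175·Sd^0.57·e^(0.008·RH+0.085·T) = 3.98 μm/a
  sum: 1.033 + 3.98 → r_corr = 5.014 μm/a
Ordering by μm/a: zinc (5.01) > copper (1.94)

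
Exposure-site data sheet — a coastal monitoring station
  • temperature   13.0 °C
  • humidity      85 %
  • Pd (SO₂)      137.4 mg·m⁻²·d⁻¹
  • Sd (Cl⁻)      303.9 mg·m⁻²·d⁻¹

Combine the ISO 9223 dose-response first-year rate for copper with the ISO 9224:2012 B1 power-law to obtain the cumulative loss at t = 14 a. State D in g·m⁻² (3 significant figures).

copper: T>10 °C ⇒ hinge -0.080·(13.0−10) = -0.2400
  Pd branch = 0.0053·Pd^0.26·e^(0.059·RH+f) = 2.259 μm/a
  Cl⁻ term: 0.01025·303.9^0.27·exp(0.036·85+0.049·13.0) = 1.935
  sum: 2.259 + 1.935 → r_corr = 4.194 μm/a
Power-law: D(14) = r_corr · 14^0.667
  D(14) = 4.194 × 14^0.667 = 4.194 × 5.814 = 24.38 μm
  Mass loss = 24.38 μm × 8.96 g/cm³ = 218.5 g·m⁻²

D(14) = 218 g·m⁻²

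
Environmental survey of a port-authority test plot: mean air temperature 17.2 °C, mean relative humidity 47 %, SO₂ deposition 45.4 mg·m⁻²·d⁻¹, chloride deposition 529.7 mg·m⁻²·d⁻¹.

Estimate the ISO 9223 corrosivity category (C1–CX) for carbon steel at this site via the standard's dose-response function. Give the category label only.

carbon steel: temperature factor f = -0.054·(7.2) = -0.3888
  SO₂ term: 1.77·45.4^0.52·exp(0.02·47-0.3888) = 22.34
  Cl⁻ term: 0.102·529.7^0.62·exp(0.033·47+0.04·17.2) = 46.76
  r_corr = 22.34 + 46.76 = 69.1 μm/a
69.1 μm/a falls in (50, 80] for carbon steel → category C4

C4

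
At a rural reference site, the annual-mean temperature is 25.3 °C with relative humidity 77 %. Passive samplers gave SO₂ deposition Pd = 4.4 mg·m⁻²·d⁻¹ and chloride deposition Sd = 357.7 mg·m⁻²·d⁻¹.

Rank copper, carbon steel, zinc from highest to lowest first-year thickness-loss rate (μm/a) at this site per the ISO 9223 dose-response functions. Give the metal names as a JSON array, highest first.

copper: f(T) = -0.080·(T−10) [T>10 °C] = -1.2240
  Pd branch = 0.0053·Pd^0.26·e^(0.059·RH+f) = 0.2153 μm/a
  Cl⁻ term: 0.01025·357.7^0.27·exp(0.036·77+0.049·25.3) = 2.77
  r_corr = 0.2153 + 2.77 = 2.985 μm/a
carbon steel: f(T) = -0.054·(T−10) [T>10 °C] = -0.8262
  SO₂ term: 1.77·4.4^0.52·exp(0.02·77-0.8262) = 7.809
  Sd branch = 0.102·Sd^0.62·e^(0.033·RH+0.04·T) = 136.4 μm/a
  r_corr = 7.809 + 136.4 = 144.2 μm/a
zinc: f(T) = -0.071·(T−10) [T>10 °C] = -1.0863
  SO₂ term: 0.0129·4.4^0.44·exp(0.046·77-1.0863) = 0.2885
  Sd branch = 0.0175·Sd^0.57·e^(0.008·RH+0.085·T) = 7.944 μm/a
  sum: 0.2885 + 7.944 → r_corr = 8.232 μm/a
Ordering by μm/a: carbon steel (144) > zinc (8.23) > copper (2.98)

["carbon steel", "zinc", "copper"]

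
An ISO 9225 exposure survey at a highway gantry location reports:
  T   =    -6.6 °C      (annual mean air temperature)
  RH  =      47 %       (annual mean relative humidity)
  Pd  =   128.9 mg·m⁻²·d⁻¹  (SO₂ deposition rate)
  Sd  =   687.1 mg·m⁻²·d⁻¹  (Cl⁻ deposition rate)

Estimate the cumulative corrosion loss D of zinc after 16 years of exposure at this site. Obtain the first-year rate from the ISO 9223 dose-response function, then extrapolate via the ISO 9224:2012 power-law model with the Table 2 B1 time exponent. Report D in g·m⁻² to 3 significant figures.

zinc: T≤10 °C ⇒ hinge +0.038·(-6.6−10) = -0.6308
  Pd branch = 0.0129·Pd^0.44·e^(0.046·RH+f) = 0.5059 μm/a
  Cl⁻ term: 0.0175·687.1^0.57·exp(0.008·47+0.085·-6.6) = 0.6023
  sum: 0.5059 + 0.6023 → r_corr = 1.108 μm/a
Power-law: D(16) = r_corr · 16^0.813
  D(16) = 1.108 × 16^0.813 = 1.108 × 9.527 = 10.56 μm
  Mass loss = 10.56 μm × 7.14 g/cm³ = 75.38 g·m⁻²

D(16) = 75.4 g·m⁻²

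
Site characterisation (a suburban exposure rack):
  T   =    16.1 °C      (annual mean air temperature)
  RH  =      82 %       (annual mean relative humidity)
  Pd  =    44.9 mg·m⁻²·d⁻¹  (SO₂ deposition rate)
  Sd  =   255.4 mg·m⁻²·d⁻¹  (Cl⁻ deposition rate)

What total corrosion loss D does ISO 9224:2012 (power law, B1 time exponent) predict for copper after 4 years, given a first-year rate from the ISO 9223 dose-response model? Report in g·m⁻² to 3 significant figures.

copper: temperature factor f = -0.080·(6.1) = -0.4880
  sulphur-dioxide contribution → 1.104 μm/a
  chloride contribution → 1.929 μm/a
  total first-year rate 3.033 μm/a
ISO 9224: D(t) = r_corr · t^b with b = 0.667 (copper, B1)
  D(4) = 3.033 × 4^0.667 = 3.033 × 2.521 = 7.647 μm
  Mass loss = 7.647 μm × 8.96 g/cm³ = 68.51 g·m⁻²

D(4) = 68.5 g·m⁻²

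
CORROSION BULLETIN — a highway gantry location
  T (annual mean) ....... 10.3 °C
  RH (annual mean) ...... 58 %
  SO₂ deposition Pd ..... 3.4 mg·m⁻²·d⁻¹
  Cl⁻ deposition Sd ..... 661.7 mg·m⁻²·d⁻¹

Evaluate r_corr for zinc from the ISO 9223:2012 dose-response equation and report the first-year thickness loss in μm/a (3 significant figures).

zinc: f(T) = -0.071·(T−10) [T>10 °C] = -0.0213
  Pd branch = 0.0129·Pd^0.44·e^(0.046·RH+f) = 0.3118 μm/a
  Cl⁻ term: 0.0175·661.7^0.57·exp(0.008·58+0.085·10.3) = 2.707
  sum: 0.3118 + 2.707 → r_corr = 3.019 μm/a

r_corr = 3.02 μm/a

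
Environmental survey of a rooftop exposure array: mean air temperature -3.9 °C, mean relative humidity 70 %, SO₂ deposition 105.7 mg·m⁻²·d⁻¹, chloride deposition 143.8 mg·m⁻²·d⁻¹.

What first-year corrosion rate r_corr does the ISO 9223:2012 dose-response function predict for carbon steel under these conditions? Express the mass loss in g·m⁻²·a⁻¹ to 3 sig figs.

r_corr = 229 g·m⁻²·a⁻¹

carbon steel: f(T) = +0.150·(T−10) [T≤10 °C] = -2.0850
  sulphur-dioxide contribution → 10.07 μm/a
  chloride contribution → 19.14 μm/a
  ⇒ r_corr(carbon steel) = 29.21 μm/a
Convert to mass loss: 29.21 μm/a × 7.85 g/cm³ = 229.3 g·m⁻²·a⁻¹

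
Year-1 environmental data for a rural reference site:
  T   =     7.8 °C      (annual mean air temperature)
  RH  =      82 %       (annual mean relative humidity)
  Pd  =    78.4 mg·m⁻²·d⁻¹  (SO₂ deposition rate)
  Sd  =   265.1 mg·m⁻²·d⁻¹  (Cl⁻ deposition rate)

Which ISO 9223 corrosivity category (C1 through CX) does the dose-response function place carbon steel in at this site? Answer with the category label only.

carbon steel: temperature factor f = +0.150·(-2.2) = -0.3300
  Pd branch = 1.77·Pd^0.52·e^(0.02·RH+f) = 63.38 μm/a
  Sd branch = 0.102·Sd^0.62·e^(0.033·RH+0.04·T) = 66.35 μm/a
  r_corr = 63.38 + 66.35 = 129.7 μm/a
130 μm/a falls in (80, 200] for carbon steel → category C5

C5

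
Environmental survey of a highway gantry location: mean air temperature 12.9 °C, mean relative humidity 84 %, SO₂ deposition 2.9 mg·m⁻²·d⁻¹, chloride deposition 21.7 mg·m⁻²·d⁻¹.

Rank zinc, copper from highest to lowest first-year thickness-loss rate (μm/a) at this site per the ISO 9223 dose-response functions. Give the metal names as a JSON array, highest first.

zinc: f(T) = -0.071·(T−10) [T>10 °C] = -0.2059
  Pd branch = 0.0129·Pd^0.44·e^(0.046·RH+f) = 0.7994 μm/a
  Sd branch = 0.0175·Sd^0.57·e^(0.008·RH+0.085·T) = 0.5927 μm/a
  sum: 0.7994 + 0.5927 → r_corr = 1.392 μm/a
copper: f(T) = -0.080·(T−10) [T>10 °C] = -0.2320
  SO₂ term: 0.0053·2.9^0.26·exp(0.059·84-0.2320) = 0.7872
  Cl⁻ term: 0.01025·21.7^0.27·exp(0.036·84+0.049·12.9) = 0.9107
  sum: 0.7872 + 0.9107 → r_corr = 1.698 μm/a
Ordering by μm/a: copper (1.7) > zinc (1.39)

["copper", "zinc"]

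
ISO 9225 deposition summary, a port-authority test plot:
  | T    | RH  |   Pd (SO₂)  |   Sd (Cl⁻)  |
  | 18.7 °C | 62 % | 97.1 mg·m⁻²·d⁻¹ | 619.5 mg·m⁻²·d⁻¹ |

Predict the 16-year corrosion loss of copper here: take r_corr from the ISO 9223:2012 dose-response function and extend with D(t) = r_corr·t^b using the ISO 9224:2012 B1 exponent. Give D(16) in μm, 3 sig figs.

copper: f(T) = -0.080·(T−10) [T>10 °C] = -0.6960
  Pd branch = 0.0053·Pd^0.26·e^(0.059·RH+f) = 0.3368 μm/a
  Cl⁻ term: 0.01025·619.5^0.27·exp(0.036·62+0.049·18.7) = 1.355
  sum: 0.3368 + 1.355 → r_corr = 1.692 μm/a
Power-law: D(16) = r_corr · 16^0.667
  D(16) = 1.692 × 16^0.667 = 1.692 × 6.355 = 10.75 μm

D(16) = 10.8 μm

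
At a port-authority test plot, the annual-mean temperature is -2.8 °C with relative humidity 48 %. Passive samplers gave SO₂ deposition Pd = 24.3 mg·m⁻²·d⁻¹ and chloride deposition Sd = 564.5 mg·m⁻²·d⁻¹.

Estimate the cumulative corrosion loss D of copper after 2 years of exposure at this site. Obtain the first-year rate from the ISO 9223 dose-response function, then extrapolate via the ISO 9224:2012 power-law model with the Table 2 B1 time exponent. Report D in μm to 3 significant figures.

D(2) = 0.507 μm

copper: temperature factor f = +0.126·(-12.8) = -1.6128
  sulphur-dioxide contribution → 0.04112 μm/a
  chloride contribution → 0.2783 μm/a
  ⇒ r_corr(copper) = 0.3194 μm/a
Long-term exponent b (ISO 9224 Table 2, B1) = 0.667
  D(2) = 0.3194 × 2^0.667 = 0.3194 × 1.588 = 0.5072 μm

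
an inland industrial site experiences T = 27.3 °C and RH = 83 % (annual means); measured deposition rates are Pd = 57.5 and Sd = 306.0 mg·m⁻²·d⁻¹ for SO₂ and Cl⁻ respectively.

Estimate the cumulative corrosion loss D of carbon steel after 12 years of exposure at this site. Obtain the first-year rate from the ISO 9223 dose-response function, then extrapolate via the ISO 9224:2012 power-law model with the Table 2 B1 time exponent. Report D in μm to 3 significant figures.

D(12) = 710 μm

carbon steel: f(T) = -0.054·(T−10) [T>10 °C] = -0.9342
  Pd branch = 1.77·Pd^0.52·e^(0.02·RH+f) = 30.08 μm/a
  Cl⁻ term: 0.102·306.0^0.62·exp(0.033·83+0.04·27.3) = 163.5
  r_corr = 30.08 + 163.5 = 193.6 μm/a
ISO 9224: D(t) = r_corr · t^b with b = 0.523 (carbon steel, B1)
  D(12) = 193.6 × 12^0.523 = 193.6 × 3.668 = 710 μm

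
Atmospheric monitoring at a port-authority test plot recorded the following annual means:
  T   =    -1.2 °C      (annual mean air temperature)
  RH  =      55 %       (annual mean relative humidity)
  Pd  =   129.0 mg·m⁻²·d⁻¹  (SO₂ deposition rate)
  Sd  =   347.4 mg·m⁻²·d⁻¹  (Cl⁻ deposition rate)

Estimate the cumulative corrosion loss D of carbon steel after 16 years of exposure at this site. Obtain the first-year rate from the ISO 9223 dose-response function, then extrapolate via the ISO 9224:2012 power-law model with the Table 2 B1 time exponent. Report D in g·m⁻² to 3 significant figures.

D(16) = 1.17e+03 g·m⁻²

carbon steel: temperature factor f = +0.150·(-11.2) = -1.6800
  sulphur-dioxide contribution → 12.4 μm/a
  chloride contribution → 22.45 μm/a
  ⇒ r_corr(carbon steel) = 34.86 μm/a
Power-law: D(16) = r_corr · 16^0.523
  D(16) = 34.86 × 16^0.523 = 34.86 × 4.263 = 148.6 μm
  Mass loss = 148.6 μm × 7.85 g/cm³ = 1167 g·m⁻²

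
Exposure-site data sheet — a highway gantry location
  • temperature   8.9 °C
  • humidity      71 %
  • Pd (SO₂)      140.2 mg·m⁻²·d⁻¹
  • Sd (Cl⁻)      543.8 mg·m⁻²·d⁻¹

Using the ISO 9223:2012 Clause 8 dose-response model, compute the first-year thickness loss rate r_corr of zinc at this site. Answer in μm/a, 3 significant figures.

r_corr = 5.24 μm/a

zinc: f(T) = +0.038·(T−10) [T≤10 °C] = -0.0418
  sulphur-dioxide contribution → 2.854 μm/a
  chloride contribution → 2.385 μm/a
  total first-year rate 5.239 μm/a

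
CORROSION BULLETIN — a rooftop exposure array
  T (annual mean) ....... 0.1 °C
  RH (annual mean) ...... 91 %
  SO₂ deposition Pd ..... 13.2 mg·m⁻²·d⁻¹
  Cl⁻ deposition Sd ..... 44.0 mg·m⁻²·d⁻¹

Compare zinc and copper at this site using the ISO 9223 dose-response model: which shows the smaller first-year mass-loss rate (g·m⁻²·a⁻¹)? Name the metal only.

copper

zinc: T≤10 °C ⇒ hinge +0.038·(0.1−10) = -0.3762
  Pd branch = 0.0129·Pd^0.44·e^(0.046·RH+f) = 1.812 μm/a
  Sd branch = 0.0175·Sd^0.57·e^(0.008·RH+0.085·T) = 0.316 μm/a
  r_corr = 1.812 + 0.316 = 2.128 μm/a
  mass loss = 2.128 μm/a × 7.14 g/cm³ = 15.2 g·m⁻²·a⁻¹
copper: temperature factor f = +0.126·(-9.9) = -1.2474
  Pd branch = 0.0053·Pd^0.26·e^(0.059·RH+f) = 0.6392 μm/a
  Cl⁻ term: 0.01025·44.0^0.27·exp(0.036·91+0.049·0.1) = 0.7574
  r_corr = 0.6392 + 0.7574 = 1.397 μm/a
  mass loss = 1.397 μm/a × 8.96 g/cm³ = 12.51 g·m⁻²·a⁻¹
Ordering by g·m⁻²·a⁻¹: zinc (15.2) > copper (12.5)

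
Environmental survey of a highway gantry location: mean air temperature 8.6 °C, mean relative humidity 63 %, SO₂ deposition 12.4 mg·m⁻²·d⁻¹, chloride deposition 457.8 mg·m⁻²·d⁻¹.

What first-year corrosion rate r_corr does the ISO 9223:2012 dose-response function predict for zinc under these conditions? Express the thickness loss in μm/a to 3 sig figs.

r_corr = 2.65 μm/a

zinc: T≤10 °C ⇒ hinge +0.038·(8.6−10) = -0.0532
  Pd branch = 0.0129·Pd^0.44·e^(0.046·RH+f) = 0.6717 μm/a
  Cl⁻ term: 0.0175·457.8^0.57·exp(0.008·63+0.085·8.6) = 1.977
  sum: 0.6717 + 1.977 → r_corr = 2.649 μm/a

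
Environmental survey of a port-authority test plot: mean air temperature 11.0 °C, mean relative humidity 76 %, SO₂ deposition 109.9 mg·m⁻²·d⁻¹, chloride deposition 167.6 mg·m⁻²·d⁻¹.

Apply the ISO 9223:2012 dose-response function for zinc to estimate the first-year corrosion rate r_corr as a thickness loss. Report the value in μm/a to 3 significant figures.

zinc: f(T) = -0.071·(T−10) [T>10 °C] = -0.0710
  Pd branch = 0.0129·Pd^0.44·e^(0.046·RH+f) = 3.134 μm/a
  Sd branch = 0.0175·Sd^0.57·e^(0.008·RH+0.085·T) = 1.517 μm/a
  r_corr = 3.134 + 1.517 = 4.651 μm/a

r_corr = 4.65 μm/a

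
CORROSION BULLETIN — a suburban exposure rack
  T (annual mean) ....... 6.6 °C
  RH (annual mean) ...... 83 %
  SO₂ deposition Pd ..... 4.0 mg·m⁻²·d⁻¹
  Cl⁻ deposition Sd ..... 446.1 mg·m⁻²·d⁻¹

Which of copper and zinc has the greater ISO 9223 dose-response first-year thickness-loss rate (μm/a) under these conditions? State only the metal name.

copper: f(T) = +0.126·(T−10) [T≤10 °C] = -0.4284
  sulphur-dioxide contribution → 0.663 μm/a
  chloride contribution → 1.459 μm/a
  ⇒ r_corr(copper) = 2.122 μm/a
zinc: temperature factor f = +0.038·(-3.4) = -0.1292
  sulphur-dioxide contribution → 0.9496 μm/a
  chloride contribution → 1.929 μm/a
  total first-year rate 2.878 μm/a
Ordering by μm/a: zinc (2.88) > copper (2.12)

zinc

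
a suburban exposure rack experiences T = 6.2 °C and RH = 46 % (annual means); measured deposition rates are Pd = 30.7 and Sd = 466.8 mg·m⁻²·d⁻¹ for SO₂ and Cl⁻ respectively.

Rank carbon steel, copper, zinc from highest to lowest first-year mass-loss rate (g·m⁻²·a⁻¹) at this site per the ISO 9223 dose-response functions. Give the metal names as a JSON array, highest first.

["carbon steel", "zinc", "copper"]

carbon steel: f(T) = +0.150·(T−10) [T≤10 °C] = -0.5700
  SO₂ term: 1.77·30.7^0.52·exp(0.02·46-0.5700) = 14.9
  Sd branch = 0.102·Sd^0.62·e^(0.033·RH+0.04·T) = 26.94 μm/a
  r_corr = 14.9 + 26.94 = 41.85 μm/a
  mass loss = 41.85 μm/a × 7.85 g/cm³ = 328.5 g·m⁻²·a⁻¹
copper: f(T) = +0.126·(T−10) [T≤10 °C] = -0.4788
  SO₂ term: 0.0053·30.7^0.26·exp(0.059·46-0.4788) = 0.1207
  Sd branch = 0.01025·Sd^0.27·e^(0.036·RH+0.049·T) = 0.3824 μm/a
  sum: 0.1207 + 0.3824 → r_corr = 0.5031 μm/a
  mass loss = 0.5031 μm/a × 8.96 g/cm³ = 4.508 g·m⁻²·a⁻¹
zinc: temperature factor f = +0.038·(-3.8) = -0.1444
  Pd branch = 0.0129·Pd^0.44·e^(0.046·RH+f) = 0.418 μm/a
  Sd branch = 0.0175·Sd^0.57·e^(0.008·RH+0.085·T) = 1.423 μm/a
  sum: 0.418 + 1.423 → r_corr = 1.841 μm/a
  mass loss = 1.841 μm/a × 7.14 g/cm³ = 13.14 g·m⁻²·a⁻¹
Ordering by g·m⁻²·a⁻¹: carbon steel (328) > zinc (13.1) > copper (4.51)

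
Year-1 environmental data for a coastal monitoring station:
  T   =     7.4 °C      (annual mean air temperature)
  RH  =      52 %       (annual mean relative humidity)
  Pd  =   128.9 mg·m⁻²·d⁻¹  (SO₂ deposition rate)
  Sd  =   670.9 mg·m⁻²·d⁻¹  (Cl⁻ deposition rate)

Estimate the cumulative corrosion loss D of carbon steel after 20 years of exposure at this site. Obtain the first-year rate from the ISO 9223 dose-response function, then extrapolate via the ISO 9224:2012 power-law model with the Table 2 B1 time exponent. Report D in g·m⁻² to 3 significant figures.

D(20) = 3.22e+03 g·m⁻²

carbon steel: temperature factor f = +0.150·(-2.6) = -0.3900
  SO₂ term: 1.77·128.9^0.52·exp(0.02·52-0.3900) = 42.42
  Cl⁻ term: 0.102·670.9^0.62·exp(0.033·52+0.04·7.4) = 43.14
  r_corr = 42.42 + 43.14 = 85.57 μm/a
Power-law: D(20) = r_corr · 20^0.523
  D(20) = 85.57 × 20^0.523 = 85.57 × 4.791 = 410 μm
  Mass loss = 410 μm × 7.85 g/cm³ = 3218 g·m⁻²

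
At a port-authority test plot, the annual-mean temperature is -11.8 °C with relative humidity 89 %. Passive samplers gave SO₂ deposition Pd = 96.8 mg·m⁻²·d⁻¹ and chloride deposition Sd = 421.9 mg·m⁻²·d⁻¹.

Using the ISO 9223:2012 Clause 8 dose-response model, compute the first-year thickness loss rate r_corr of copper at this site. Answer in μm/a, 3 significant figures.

copper: temperature factor f = +0.126·(-21.8) = -2.7468
  Pd branch = 0.0053·Pd^0.26·e^(0.059·RH+f) = 0.2129 μm/a
  Cl⁻ term: 0.01025·421.9^0.27·exp(0.036·89+0.049·-11.8) = 0.7243
  r_corr = 0.2129 + 0.7243 = 0.9372 μm/a

r_corr = 0.937 μm/a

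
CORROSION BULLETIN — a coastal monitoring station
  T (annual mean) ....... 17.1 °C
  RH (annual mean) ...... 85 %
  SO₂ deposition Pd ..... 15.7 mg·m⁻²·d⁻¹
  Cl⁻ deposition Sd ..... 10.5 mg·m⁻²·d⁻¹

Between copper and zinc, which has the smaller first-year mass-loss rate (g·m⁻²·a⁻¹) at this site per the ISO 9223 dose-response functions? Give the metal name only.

copper: f(T) = -0.080·(T−10) [T>10 °C] = -0.5680
  sulphur-dioxide contribution → 0.9258 μm/a
  chloride contribution → 0.9534 μm/a
  total first-year rate 1.879 μm/a
  mass loss = 1.879 μm/a × 8.96 g/cm³ = 16.84 g·m⁻²·a⁻¹
zinc: T>10 °C ⇒ hinge -0.071·(17.1−10) = -0.5041
  sulphur-dioxide contribution → 1.306 μm/a
  chloride contribution → 0.5645 μm/a
  ⇒ r_corr(zinc) = 1.871 μm/a
  mass loss = 1.871 μm/a × 7.14 g/cm³ = 13.36 g·m⁻²·a⁻¹
Ordering by g·m⁻²·a⁻¹: copper (16.8) > zinc (13.4)

zinc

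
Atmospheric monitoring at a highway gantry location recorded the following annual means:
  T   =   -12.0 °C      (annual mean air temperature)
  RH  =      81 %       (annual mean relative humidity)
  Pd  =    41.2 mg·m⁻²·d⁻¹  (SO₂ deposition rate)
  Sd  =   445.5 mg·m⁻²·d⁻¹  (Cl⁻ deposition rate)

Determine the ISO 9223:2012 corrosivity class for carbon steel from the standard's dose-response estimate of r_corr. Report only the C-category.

C3

carbon steel: T≤10 °C ⇒ hinge +0.150·(-12.0−10) = -3.3000
  SO₂ term: 1.77·41.2^0.52·exp(0.02·81-3.3000) = 2.281
  Cl⁻ term: 0.102·445.5^0.62·exp(0.033·81+0.04·-12.0) = 40.11
  r_corr = 2.281 + 40.11 = 42.39 μm/a
ISO 9223 Table 2 (carbon steel): 25 < 42.4 ≤ 50 μm/a ⇒ C3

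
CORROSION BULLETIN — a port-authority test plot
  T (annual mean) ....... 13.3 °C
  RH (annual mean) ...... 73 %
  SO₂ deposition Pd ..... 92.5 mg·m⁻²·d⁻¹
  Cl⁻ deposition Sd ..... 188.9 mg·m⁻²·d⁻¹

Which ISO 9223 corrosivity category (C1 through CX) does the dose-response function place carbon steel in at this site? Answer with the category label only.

carbon steel: temperature factor f = -0.054·(3.3) = -0.1782
  Pd branch = 1.77·Pd^0.52·e^(0.02·RH+f) = 67.15 μm/a
  Cl⁻ term: 0.102·188.9^0.62·exp(0.033·73+0.04·13.3) = 49.79
  sum: 67.15 + 49.79 → r_corr = 116.9 μm/a
117 μm/a falls in (80, 200] for carbon steel → category C5

C5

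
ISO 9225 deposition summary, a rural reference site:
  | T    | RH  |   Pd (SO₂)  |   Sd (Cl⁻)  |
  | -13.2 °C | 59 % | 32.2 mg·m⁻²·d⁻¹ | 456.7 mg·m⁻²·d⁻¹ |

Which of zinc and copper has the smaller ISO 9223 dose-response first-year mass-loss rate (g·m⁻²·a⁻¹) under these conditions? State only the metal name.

zinc: T≤10 °C ⇒ hinge +0.038·(-13.2−10) = -0.8816
  SO₂ term: 0.0129·32.2^0.44·exp(0.046·59-0.8816) = 0.3714
  Sd branch = 0.0175·Sd^0.57·e^(0.008·RH+0.085·T) = 0.2997 μm/a
  sum: 0.3714 + 0.2997 → r_corr = 0.6711 μm/a
  mass loss = 0.6711 μm/a × 7.14 g/cm³ = 4.792 g·m⁻²·a⁻¹
copper: temperature factor f = +0.126·(-23.2) = -2.9232
  SO₂ term: 0.0053·32.2^0.26·exp(0.059·59-2.9232) = 0.02283
  Cl⁻ term: 0.01025·456.7^0.27·exp(0.036·59+0.049·-13.2) = 0.2346
  sum: 0.02283 + 0.2346 → r_corr = 0.2575 μm/a
  mass loss = 0.2575 μm/a × 8.96 g/cm³ = 2.307 g·m⁻²·a⁻¹
Ordering by g·m⁻²·a⁻¹: zinc (4.79) > copper (2.31)

copper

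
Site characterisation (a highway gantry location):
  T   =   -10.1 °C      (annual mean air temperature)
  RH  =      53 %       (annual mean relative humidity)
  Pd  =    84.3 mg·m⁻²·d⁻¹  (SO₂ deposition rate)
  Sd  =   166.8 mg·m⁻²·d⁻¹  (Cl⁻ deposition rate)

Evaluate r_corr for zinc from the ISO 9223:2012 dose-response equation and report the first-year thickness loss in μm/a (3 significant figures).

zinc: T≤10 °C ⇒ hinge +0.038·(-10.1−10) = -0.7638
  SO₂ term: 0.0129·84.3^0.44·exp(0.046·53-0.7638) = 0.4842
  Cl⁻ term: 0.0175·166.8^0.57·exp(0.008·53+0.085·-10.1) = 0.2094
  r_corr = 0.4842 + 0.2094 = 0.6936 μm/a

r_corr = 0.694 μm/a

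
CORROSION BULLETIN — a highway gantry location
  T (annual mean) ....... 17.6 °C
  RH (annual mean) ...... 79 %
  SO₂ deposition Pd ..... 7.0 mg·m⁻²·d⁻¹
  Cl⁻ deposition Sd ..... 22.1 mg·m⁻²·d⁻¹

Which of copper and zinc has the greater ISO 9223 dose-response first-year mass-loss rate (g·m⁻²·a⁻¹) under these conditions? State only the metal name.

copper: T>10 °C ⇒ hinge -0.080·(17.6−10) = -0.6080
  sulphur-dioxide contribution → 0.5061 μm/a
  chloride contribution → 0.9625 μm/a
  total first-year rate 1.469 μm/a
  mass loss = 1.469 μm/a × 8.96 g/cm³ = 13.16 g·m⁻²·a⁻¹
zinc: temperature factor f = -0.071·(7.6) = -0.5396
  sulphur-dioxide contribution → 0.6704 μm/a
  chloride contribution → 0.8581 μm/a
  ⇒ r_corr(zinc) = 1.528 μm/a
  mass loss = 1.528 μm/a × 7.14 g/cm³ = 10.91 g·m⁻²·a⁻¹
Ordering by g·m⁻²·a⁻¹: copper (13.2) > zinc (10.9)

copper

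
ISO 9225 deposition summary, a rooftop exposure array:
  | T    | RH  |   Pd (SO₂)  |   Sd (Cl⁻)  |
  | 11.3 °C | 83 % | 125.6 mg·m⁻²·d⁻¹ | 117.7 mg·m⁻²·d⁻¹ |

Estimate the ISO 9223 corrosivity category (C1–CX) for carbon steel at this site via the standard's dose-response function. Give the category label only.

C5

carbon steel: temperature factor f = -0.054·(1.3) = -0.0702
  Pd branch = 1.77·Pd^0.52·e^(0.02·RH+f) = 107.1 μm/a
  Cl⁻ term: 0.102·117.7^0.62·exp(0.033·83+0.04·11.3) = 47.68
  r_corr = 107.1 + 47.68 = 154.8 μm/a
Category bounds: 80…200 μm/a bracket r_corr ⇒ C5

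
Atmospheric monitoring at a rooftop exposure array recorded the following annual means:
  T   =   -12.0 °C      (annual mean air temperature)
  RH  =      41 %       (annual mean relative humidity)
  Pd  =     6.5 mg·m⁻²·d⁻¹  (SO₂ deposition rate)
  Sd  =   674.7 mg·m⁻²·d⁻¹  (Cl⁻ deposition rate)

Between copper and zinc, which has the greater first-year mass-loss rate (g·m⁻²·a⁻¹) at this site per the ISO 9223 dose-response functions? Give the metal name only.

zinc

copper: temperature factor f = +0.126·(-22.0) = -2.7720
  SO₂ term: 0.0053·6.5^0.26·exp(0.059·41-2.7720) = 0.006058
  Cl⁻ term: 0.01025·674.7^0.27·exp(0.036·41+0.049·-12.0) = 0.1446
  r_corr = 0.006058 + 0.1446 = 0.1507 μm/a
  mass loss = 0.1507 μm/a × 8.96 g/cm³ = 1.35 g·m⁻²·a⁻¹
zinc: T≤10 °C ⇒ hinge +0.038·(-12.0−10) = -0.8360
  Pd branch = 0.0129·Pd^0.44·e^(0.046·RH+f) = 0.084 μm/a
  Cl⁻ term: 0.0175·674.7^0.57·exp(0.008·41+0.085·-12.0) = 0.359
  sum: 0.084 + 0.359 → r_corr = 0.443 μm/a
  mass loss = 0.443 μm/a × 7.14 g/cm³ = 3.163 g·m⁻²·a⁻¹
Ordering by g·m⁻²·a⁻¹: zinc (3.16) > copper (1.35)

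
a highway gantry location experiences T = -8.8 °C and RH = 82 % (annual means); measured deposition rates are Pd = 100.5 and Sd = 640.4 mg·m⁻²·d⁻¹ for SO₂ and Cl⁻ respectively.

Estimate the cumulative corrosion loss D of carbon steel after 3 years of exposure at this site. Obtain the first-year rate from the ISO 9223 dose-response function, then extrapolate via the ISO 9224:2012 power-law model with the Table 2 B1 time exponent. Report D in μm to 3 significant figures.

carbon steel: temperature factor f = +0.150·(-18.8) = -2.8200
  sulphur-dioxide contribution → 5.979 μm/a
  chloride contribution → 59.01 μm/a
  total first-year rate 64.99 μm/a
ISO 9224: D(t) = r_corr · t^b with b = 0.523 (carbon steel, B1)
  D(3) = 64.99 × 3^0.523 = 64.99 × 1.776 = 115.4 μm

D(3) = 115 μm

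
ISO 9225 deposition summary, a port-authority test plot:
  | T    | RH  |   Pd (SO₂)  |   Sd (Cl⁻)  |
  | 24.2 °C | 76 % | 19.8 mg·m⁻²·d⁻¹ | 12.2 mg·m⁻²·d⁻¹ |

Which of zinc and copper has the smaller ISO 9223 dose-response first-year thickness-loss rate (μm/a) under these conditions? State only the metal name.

copper

zinc: temperature factor f = -0.071·(14.2) = -1.0082
  SO₂ term: 0.0129·19.8^0.44·exp(0.046·76-1.0082) = 0.5775
  Sd branch = 0.0175·Sd^0.57·e^(0.008·RH+0.085·T) = 1.046 μm/a
  r_corr = 0.5775 + 1.046 = 1.624 μm/a
copper: T>10 °C ⇒ hinge -0.080·(24.2−10) = -1.1360
  SO₂ term: 0.0053·19.8^0.26·exp(0.059·76-1.1360) = 0.3277
  Sd branch = 0.01025·Sd^0.27·e^(0.036·RH+0.049·T) = 1.017 μm/a
  r_corr = 0.3277 + 1.017 = 1.345 μm/a
Ordering by μm/a: zinc (1.62) > copper (1.34)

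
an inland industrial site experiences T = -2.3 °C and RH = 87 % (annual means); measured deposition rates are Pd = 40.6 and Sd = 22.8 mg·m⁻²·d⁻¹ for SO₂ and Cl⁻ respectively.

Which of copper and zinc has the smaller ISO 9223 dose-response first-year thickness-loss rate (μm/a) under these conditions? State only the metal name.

copper

copper: T≤10 °C ⇒ hinge +0.126·(-2.3−10) = -1.5498
  Pd branch = 0.0053·Pd^0.26·e^(0.059·RH+f) = 0.4996 μm/a
  Sd branch = 0.01025·Sd^0.27·e^(0.036·RH+0.049·T) = 0.4882 μm/a
  sum: 0.4996 + 0.4882 → r_corr = 0.9879 μm/a
zinc: f(T) = +0.038·(T−10) [T≤10 °C] = -0.4674
  SO₂ term: 0.0129·40.6^0.44·exp(0.046·87-0.4674) = 2.256
  Cl⁻ term: 0.0175·22.8^0.57·exp(0.008·87+0.085·-2.3) = 0.1716
  r_corr = 2.256 + 0.1716 = 2.428 μm/a
Ordering by μm/a: zinc (2.43) > copper (0.988)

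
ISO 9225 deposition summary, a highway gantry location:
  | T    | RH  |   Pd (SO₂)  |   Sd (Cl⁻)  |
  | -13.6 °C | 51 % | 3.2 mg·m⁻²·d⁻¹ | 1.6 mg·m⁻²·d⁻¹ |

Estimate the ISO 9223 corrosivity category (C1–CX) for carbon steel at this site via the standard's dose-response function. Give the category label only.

C1

carbon steel: T≤10 °C ⇒ hinge +0.150·(-13.6−10) = -3.5400
  sulphur-dioxide contribution → 0.2608 μm/a
  chloride contribution → 0.4264 μm/a
  total first-year rate 0.6872 μm/a
Category bounds: 0…1.3 μm/a bracket r_corr ⇒ C1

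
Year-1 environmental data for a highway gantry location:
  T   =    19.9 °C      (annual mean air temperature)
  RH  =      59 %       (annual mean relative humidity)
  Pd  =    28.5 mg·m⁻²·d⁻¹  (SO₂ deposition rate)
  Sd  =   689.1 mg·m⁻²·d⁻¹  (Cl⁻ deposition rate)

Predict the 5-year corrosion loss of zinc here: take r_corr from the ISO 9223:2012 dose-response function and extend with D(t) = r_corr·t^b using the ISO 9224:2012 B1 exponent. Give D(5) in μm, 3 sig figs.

D(5) = 24.9 μm

zinc: temperature factor f = -0.071·(9.9) = -0.7029
  sulphur-dioxide contribution → 0.4209 μm/a
  chloride contribution → 6.316 μm/a
  ⇒ r_corr(zinc) = 6.737 μm/a
ISO 9224: D(t) = r_corr · t^b with b = 0.813 (zinc, B1)
  D(5) = 6.737 × 5^0.813 = 6.737 × 3.701 = 24.93 μm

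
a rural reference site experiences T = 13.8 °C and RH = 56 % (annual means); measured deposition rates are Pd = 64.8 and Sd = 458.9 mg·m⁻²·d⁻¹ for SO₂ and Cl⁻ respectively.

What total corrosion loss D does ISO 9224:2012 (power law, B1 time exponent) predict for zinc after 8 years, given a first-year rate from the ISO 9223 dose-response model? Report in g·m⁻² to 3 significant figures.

D(8) = 144 g·m⁻²

zinc: T>10 °C ⇒ hinge -0.071·(13.8−10) = -0.2698
  sulphur-dioxide contribution → 0.8114 μm/a
  chloride contribution → 2.912 μm/a
  total first-year rate 3.724 μm/a
Long-term exponent b (ISO 9224 Table 2, B1) = 0.813
  D(8) = 3.724 × 8^0.813 = 3.724 × 5.423 = 20.19 μm
  Mass loss = 20.19 μm × 7.14 g/cm³ = 144.2 g·m⁻²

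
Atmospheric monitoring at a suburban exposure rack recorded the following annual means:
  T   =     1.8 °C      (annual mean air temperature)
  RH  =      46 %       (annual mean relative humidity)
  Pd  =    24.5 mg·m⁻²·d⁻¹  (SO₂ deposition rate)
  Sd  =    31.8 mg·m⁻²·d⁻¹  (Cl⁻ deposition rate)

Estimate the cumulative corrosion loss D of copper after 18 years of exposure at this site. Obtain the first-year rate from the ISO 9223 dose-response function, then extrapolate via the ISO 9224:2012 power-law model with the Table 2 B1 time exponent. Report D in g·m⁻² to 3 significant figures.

D(18) = 13.2 g·m⁻²

copper: T≤10 °C ⇒ hinge +0.126·(1.8−10) = -1.0332
  sulphur-dioxide contribution → 0.06538 μm/a
  chloride contribution → 0.1492 μm/a
  ⇒ r_corr(copper) = 0.2146 μm/a
ISO 9224: D(t) = r_corr · t^b with b = 0.667 (copper, B1)
  D(18) = 0.2146 × 18^0.667 = 0.2146 × 6.875 = 1.475 μm
  Mass loss = 1.475 μm × 8.96 g/cm³ = 13.22 g·m⁻²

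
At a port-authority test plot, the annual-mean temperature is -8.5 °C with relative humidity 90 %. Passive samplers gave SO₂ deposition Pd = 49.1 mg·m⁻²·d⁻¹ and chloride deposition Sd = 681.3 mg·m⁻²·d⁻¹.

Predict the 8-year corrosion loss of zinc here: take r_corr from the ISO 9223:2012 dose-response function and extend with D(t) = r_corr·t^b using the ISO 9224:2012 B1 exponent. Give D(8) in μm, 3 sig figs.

D(8) = 16.0 μm

zinc: f(T) = +0.038·(T−10) [T≤10 °C] = -0.7030
  SO₂ term: 0.0129·49.1^0.44·exp(0.046·90-0.7030) = 2.225
  Sd branch = 0.0175·Sd^0.57·e^(0.008·RH+0.085·T) = 0.7194 μm/a
  r_corr = 2.225 + 0.7194 = 2.944 μm/a
Power-law: D(8) = r_corr · 8^0.813
  D(8) = 2.944 × 8^0.813 = 2.944 × 5.423 = 15.97 μm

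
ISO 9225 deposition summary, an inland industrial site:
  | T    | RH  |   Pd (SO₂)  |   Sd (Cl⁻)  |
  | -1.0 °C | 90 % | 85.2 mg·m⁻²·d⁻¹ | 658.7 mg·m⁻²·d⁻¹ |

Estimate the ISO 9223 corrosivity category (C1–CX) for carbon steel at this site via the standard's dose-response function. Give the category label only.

carbon steel: T≤10 °C ⇒ hinge +0.150·(-1.0−10) = -1.6500
  SO₂ term: 1.77·85.2^0.52·exp(0.02·90-1.6500) = 20.75
  Cl⁻ term: 0.102·658.7^0.62·exp(0.033·90+0.04·-1.0) = 106.8
  r_corr = 20.75 + 106.8 = 127.6 μm/a
ISO 9223 Table 2 (carbon steel): 80 < 128 ≤ 200 μm/a ⇒ C5

C5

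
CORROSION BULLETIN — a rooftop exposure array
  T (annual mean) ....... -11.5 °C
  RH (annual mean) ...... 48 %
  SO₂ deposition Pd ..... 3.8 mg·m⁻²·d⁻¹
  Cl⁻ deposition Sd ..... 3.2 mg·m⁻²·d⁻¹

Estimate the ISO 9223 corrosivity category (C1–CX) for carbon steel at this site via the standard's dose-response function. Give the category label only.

C1

carbon steel: T≤10 °C ⇒ hinge +0.150·(-11.5−10) = -3.2250
  SO₂ term: 1.77·3.8^0.52·exp(0.02·48-3.2250) = 0.3679
  Cl⁻ term: 0.102·3.2^0.62·exp(0.033·48+0.04·-11.5) = 0.6456
  sum: 0.3679 + 0.6456 → r_corr = 1.014 μm/a
ISO 9223 Table 2 (carbon steel): 0 < 1.01 ≤ 1.3 μm/a ⇒ C1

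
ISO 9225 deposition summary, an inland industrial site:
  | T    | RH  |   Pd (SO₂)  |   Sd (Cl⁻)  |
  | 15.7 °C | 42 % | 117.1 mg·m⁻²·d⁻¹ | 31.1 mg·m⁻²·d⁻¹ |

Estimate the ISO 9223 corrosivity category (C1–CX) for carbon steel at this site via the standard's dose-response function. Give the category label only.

carbon steel: f(T) = -0.054·(T−10) [T>10 °C] = -0.3078
  SO₂ term: 1.77·117.1^0.52·exp(0.02·42-0.3078) = 35.87
  Sd branch = 0.102·Sd^0.62·e^(0.033·RH+0.04·T) = 6.438 μm/a
  r_corr = 35.87 + 6.438 = 42.31 μm/a
42.3 μm/a falls in (25, 50] for carbon steel → category C3

C3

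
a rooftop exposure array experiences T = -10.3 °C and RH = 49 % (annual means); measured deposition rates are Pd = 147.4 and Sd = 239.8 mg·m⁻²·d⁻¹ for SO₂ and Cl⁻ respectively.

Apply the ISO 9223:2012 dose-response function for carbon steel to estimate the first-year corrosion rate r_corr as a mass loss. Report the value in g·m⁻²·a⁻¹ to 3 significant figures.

carbon steel: temperature factor f = +0.150·(-20.3) = -3.0450
  SO₂ term: 1.77·147.4^0.52·exp(0.02·49-3.0450) = 3.011
  Sd branch = 0.102·Sd^0.62·e^(0.033·RH+0.04·T) = 10.17 μm/a
  sum: 3.011 + 10.17 → r_corr = 13.18 μm/a
Convert to mass loss: 13.18 μm/a × 7.85 g/cm³ = 103.5 g·m⁻²·a⁻¹

r_corr = 103 g·m⁻²·a⁻¹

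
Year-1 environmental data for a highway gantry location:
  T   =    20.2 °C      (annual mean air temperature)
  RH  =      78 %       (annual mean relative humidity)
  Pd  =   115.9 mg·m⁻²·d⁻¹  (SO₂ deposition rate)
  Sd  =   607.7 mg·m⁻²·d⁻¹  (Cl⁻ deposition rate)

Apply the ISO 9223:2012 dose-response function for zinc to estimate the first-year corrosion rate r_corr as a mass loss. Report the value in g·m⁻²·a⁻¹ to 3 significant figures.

zinc: temperature factor f = -0.071·(10.2) = -0.7242
  Pd branch = 0.0129·Pd^0.44·e^(0.046·RH+f) = 1.83 μm/a
  Sd branch = 0.0175·Sd^0.57·e^(0.008·RH+0.085·T) = 7.021 μm/a
  r_corr = 1.83 + 7.021 = 8.852 μm/a
Convert to mass loss: 8.852 μm/a × 7.14 g/cm³ = 63.2 g·m⁻²·a⁻¹

r_corr = 63.2 g·m⁻²·a⁻¹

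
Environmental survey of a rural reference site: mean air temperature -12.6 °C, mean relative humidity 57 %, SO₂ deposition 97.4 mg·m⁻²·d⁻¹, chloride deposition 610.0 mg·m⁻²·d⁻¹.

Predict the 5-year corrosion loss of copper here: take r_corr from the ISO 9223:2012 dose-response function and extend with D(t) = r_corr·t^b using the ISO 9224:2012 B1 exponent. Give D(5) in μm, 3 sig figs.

copper: T≤10 °C ⇒ hinge +0.126·(-12.6−10) = -2.8476
  Pd branch = 0.0053·Pd^0.26·e^(0.059·RH+f) = 0.02918 μm/a
  Cl⁻ term: 0.01025·610.0^0.27·exp(0.036·57+0.049·-12.6) = 0.2431
  r_corr = 0.02918 + 0.2431 = 0.2723 μm/a
ISO 9224: D(t) = r_corr · t^b with b = 0.667 (copper, B1)
  D(5) = 0.2723 × 5^0.667 = 0.2723 × 2.926 = 0.7966 μm

D(5) = 0.797 μm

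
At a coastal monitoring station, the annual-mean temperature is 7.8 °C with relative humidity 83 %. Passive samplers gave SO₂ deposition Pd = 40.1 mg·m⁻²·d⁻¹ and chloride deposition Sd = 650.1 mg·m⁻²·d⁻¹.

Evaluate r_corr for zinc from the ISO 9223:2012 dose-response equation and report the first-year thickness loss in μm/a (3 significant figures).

r_corr = 5.39 μm/a

zinc: f(T) = +0.038·(T−10) [T≤10 °C] = -0.0836
  SO₂ term: 0.0129·40.1^0.44·exp(0.046·83-0.0836) = 2.74
  Cl⁻ term: 0.0175·650.1^0.57·exp(0.008·83+0.085·7.8) = 2.647
  r_corr = 2.74 + 2.647 = 5.387 μm/a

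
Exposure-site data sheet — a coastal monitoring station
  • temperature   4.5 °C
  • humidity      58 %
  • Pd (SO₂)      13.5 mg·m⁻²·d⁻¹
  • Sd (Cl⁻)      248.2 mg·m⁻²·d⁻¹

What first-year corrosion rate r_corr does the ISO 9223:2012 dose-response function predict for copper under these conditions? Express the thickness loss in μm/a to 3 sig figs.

r_corr = 0.617 μm/a

copper: temperature factor f = +0.126·(-5.5) = -0.6930
  SO₂ term: 0.0053·13.5^0.26·exp(0.059·58-0.6930) = 0.1597
  Cl⁻ term: 0.01025·248.2^0.27·exp(0.036·58+0.049·4.5) = 0.457
  r_corr = 0.1597 + 0.457 = 0.6167 μm/a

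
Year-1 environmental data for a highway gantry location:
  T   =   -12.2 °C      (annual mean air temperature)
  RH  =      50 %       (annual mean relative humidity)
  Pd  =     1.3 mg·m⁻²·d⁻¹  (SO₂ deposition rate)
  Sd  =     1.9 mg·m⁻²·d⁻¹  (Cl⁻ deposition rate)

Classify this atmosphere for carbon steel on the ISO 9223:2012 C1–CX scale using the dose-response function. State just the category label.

carbon steel: T≤10 °C ⇒ hinge +0.150·(-12.2−10) = -3.3300
  SO₂ term: 1.77·1.3^0.52·exp(0.02·50-3.3300) = 0.1974
  Cl⁻ term: 0.102·1.9^0.62·exp(0.033·50+0.04·-12.2) = 0.4854
  r_corr = 0.1974 + 0.4854 = 0.6828 μm/a
0.683 μm/a falls in (0, 1.3] for carbon steel → category C1

C1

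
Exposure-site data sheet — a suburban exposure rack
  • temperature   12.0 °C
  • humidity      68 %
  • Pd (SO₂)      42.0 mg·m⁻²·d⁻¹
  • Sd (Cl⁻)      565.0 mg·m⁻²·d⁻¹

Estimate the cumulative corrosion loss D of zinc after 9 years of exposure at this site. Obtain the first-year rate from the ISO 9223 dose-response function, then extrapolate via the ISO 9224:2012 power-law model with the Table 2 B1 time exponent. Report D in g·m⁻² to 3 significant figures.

zinc: f(T) = -0.071·(T−10) [T>10 °C] = -0.1420
  SO₂ term: 0.0129·42.0^0.44·exp(0.046·68-0.1420) = 1.323
  Sd branch = 0.0175·Sd^0.57·e^(0.008·RH+0.085·T) = 3.097 μm/a
  sum: 1.323 + 3.097 → r_corr = 4.42 μm/a
Power-law: D(9) = r_corr · 9^0.813
  D(9) = 4.42 × 9^0.813 = 4.42 × 5.968 = 26.38 μm
  Mass loss = 26.38 μm × 7.14 g/cm³ = 188.3 g·m⁻²

D(9) = 188 g·m⁻²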